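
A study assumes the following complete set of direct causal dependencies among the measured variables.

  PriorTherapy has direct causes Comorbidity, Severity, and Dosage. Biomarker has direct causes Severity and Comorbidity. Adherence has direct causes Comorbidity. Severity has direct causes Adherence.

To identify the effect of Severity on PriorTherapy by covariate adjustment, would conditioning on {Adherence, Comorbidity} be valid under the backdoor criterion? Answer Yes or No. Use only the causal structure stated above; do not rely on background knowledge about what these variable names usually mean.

Backdoor paths from Severity to PriorTherapy (paths whose first edge points into Severity):
  P1: Severity <- Adherence <- Comorbidity -> PriorTherapy
Condition 1 (no descendant of Severity in the set): holds — descendants of Severity are {Biomarker, PriorTherapy}; none are in {Adherence, Comorbidity}.
Condition 2 (every backdoor path blocked by {Adherence, Comorbidity}):
  P1: blocked at chain node Adherence ∈ conditioning set.
{Adherence, Comorbidity} satisfies the backdoor criterion.

Yes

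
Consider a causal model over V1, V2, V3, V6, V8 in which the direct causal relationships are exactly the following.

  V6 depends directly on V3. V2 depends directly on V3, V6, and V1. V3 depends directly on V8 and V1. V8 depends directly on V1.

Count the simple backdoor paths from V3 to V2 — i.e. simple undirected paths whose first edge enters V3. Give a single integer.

A backdoor path from V3 to V2 is any simple undirected path whose first edge points into V3 (i.e. leaves V3 via a parent).
Parents of V3: {V1, V8}.
Enumerating:
  P1: V3 <- V1 -> V2
  P2: V3 <- V8 <- V1 -> V2
That exhausts the simple backdoor paths. Count: 2.

2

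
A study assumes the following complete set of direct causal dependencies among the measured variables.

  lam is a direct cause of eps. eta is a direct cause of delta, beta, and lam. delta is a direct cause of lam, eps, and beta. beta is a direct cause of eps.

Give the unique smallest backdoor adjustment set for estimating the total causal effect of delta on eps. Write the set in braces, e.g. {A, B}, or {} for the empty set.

{eta}

Variables eligible for adjustment (non-descendants of delta, excluding delta and eps): {eta}.
Backdoor paths from delta to eps:
  P1: delta <- eta -> lam -> eps
  P2: delta <- eta -> beta -> eps
The empty set is not sufficient: P1 (delta <- eta -> lam -> eps) has no collider blocking it and no conditioned non-collider, so it is open.
Try {eta}:
  P1: blocked at fork node eta ∈ conditioning set.
  P2: blocked at fork node eta ∈ conditioning set.
{eta} contains no descendant of delta and blocks every backdoor path.
{eta} is the unique smallest valid adjustment set.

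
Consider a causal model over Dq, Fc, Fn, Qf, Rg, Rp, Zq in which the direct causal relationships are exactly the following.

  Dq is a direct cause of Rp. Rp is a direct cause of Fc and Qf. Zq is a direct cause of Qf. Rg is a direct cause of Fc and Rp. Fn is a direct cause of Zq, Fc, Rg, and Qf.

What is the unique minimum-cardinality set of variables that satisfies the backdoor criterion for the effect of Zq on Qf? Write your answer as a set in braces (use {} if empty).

Variables eligible for adjustment (non-descendants of Zq, excluding Zq and Qf): {Dq, Fc, Fn, Rg, Rp}.
Backdoor paths from Zq to Qf:
  P1: Zq <- Fn -> Rg -> Rp -> Qf
  P2: Zq <- Fn -> Rg -> Fc <- Rp -> Qf
  P3: Zq <- Fn -> Fc <- Rg -> Rp -> Qf
  P4: Zq <- Fn -> Fc <- Rp -> Qf
  P5: Zq <- Fn -> Qf
The empty set is not sufficient: P1 (Zq <- Fn -> Rg -> Rp -> Qf) has no collider blocking it and no conditioned non-collider, so it is open.
Try {Fn}:
  P1: blocked at fork node Fn ∈ conditioning set.
  P2: blocked at fork node Fn ∈ conditioning set.
  P3: blocked at fork node Fn ∈ conditioning set.
  P4: blocked at fork node Fn ∈ conditioning set.
  P5: blocked at fork node Fn ∈ conditioning set.
{Fn} contains no descendant of Zq and blocks every backdoor path.
No other singleton works — e.g. {Rg} leaves P5 open — so {Fn} is the unique smallest valid adjustment set.

{Fn}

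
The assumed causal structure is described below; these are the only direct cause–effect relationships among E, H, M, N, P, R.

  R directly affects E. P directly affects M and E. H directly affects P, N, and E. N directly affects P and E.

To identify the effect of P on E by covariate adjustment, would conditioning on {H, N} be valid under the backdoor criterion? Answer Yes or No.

Backdoor paths from P to E (paths whose first edge points into P):
  P1: P <- H -> N -> E
  P2: P <- H -> E
  P3: P <- N <- H -> E
  P4: P <- N -> E
Condition 1 (no descendant of P in the set): holds — descendants of P are {E, M}; none are in {H, N}.
Condition 2 (every backdoor path blocked by {H, N}):
  P1: blocked at fork node H ∈ conditioning set.
  P2: blocked at fork node H ∈ conditioning set.
  P3: blocked at chain node N ∈ conditioning set.
  P4: blocked at fork node N ∈ conditioning set.
{H, N} satisfies the backdoor criterion.

Yes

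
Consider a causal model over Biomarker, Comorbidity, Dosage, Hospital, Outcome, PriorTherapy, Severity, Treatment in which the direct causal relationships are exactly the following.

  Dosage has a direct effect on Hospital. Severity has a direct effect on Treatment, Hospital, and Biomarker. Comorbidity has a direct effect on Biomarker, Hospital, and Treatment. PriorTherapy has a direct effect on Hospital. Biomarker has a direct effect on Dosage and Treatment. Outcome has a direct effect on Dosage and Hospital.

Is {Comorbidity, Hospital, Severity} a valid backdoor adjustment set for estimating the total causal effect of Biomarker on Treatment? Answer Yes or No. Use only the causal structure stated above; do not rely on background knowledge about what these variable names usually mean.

No

Backdoor paths from Biomarker to Treatment (paths whose first edge points into Biomarker):
  P1: Biomarker <- Comorbidity -> Hospital <- Severity -> Treatment
  P2: Biomarker <- Comorbidity -> Treatment
  P3: Biomarker <- Severity -> Hospital <- Comorbidity -> Treatment
  P4: Biomarker <- Severity -> Treatment
Condition 1 (no descendant of Biomarker in the set): FAILS — Hospital is a descendant of Biomarker.
Condition 2 (every backdoor path blocked by {Comorbidity, Hospital, Severity}):
  P1: blocked at fork node Comorbidity ∈ conditioning set.
  P2: blocked at fork node Comorbidity ∈ conditioning set.
  P3: blocked at fork node Severity ∈ conditioning set.
  P4: blocked at fork node Severity ∈ conditioning set.
{Comorbidity, Hospital, Severity} does not satisfy the backdoor criterion.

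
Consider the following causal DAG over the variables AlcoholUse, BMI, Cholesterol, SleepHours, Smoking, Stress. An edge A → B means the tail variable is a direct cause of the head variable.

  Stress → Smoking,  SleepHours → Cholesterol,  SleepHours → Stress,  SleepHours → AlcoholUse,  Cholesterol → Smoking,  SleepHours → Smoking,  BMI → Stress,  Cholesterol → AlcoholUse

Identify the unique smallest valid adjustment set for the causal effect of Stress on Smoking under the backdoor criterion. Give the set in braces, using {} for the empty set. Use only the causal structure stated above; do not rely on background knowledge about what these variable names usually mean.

{SleepHours}

Variables eligible for adjustment (non-descendants of Stress, excluding Stress and Smoking): {AlcoholUse, BMI, Cholesterol, SleepHours}.
Backdoor paths from Stress to Smoking:
  P1: Stress <- SleepHours -> Cholesterol -> Smoking
  P2: Stress <- SleepHours -> AlcoholUse <- Cholesterol -> Smoking
  P3: Stress <- SleepHours -> Smoking
The empty set is not sufficient: P1 (Stress <- SleepHours -> Cholesterol -> Smoking) has no collider blocking it and no conditioned non-collider, so it is open.
Try {SleepHours}:
  P1: blocked at fork node SleepHours ∈ conditioning set.
  P2: blocked at fork node SleepHours ∈ conditioning set.
  P3: blocked at fork node SleepHours ∈ conditioning set.
{SleepHours} contains no descendant of Stress and blocks every backdoor path.
No other singleton works — e.g. {BMI} leaves P1 open — so {SleepHours} is the unique smallest valid adjustment set.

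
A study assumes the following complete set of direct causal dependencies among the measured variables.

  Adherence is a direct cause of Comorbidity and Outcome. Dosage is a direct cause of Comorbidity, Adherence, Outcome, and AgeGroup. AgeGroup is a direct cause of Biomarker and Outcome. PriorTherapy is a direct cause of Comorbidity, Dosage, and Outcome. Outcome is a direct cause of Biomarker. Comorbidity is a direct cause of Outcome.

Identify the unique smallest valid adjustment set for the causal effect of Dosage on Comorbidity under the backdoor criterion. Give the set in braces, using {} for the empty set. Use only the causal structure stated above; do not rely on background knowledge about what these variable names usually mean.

Variables eligible for adjustment (non-descendants of Dosage, excluding Dosage and Comorbidity): {PriorTherapy}.
Backdoor paths from Dosage to Comorbidity:
  P1: Dosage <- PriorTherapy -> Comorbidity
  P2: Dosage <- PriorTherapy -> Outcome <- Adherence -> Comorbidity
  P3: Dosage <- PriorTherapy -> Outcome <- Comorbidity
The empty set is not sufficient: P1 (Dosage <- PriorTherapy -> Comorbidity) has no collider blocking it and no conditioned non-collider, so it is open.
Try {PriorTherapy}:
  P1: blocked at fork node PriorTherapy ∈ conditioning set.
  P2: blocked at fork node PriorTherapy ∈ conditioning set.
  P3: blocked at fork node PriorTherapy ∈ conditioning set.
{PriorTherapy} contains no descendant of Dosage and blocks every backdoor path.
{PriorTherapy} is the unique smallest valid adjustment set.

{PriorTherapy}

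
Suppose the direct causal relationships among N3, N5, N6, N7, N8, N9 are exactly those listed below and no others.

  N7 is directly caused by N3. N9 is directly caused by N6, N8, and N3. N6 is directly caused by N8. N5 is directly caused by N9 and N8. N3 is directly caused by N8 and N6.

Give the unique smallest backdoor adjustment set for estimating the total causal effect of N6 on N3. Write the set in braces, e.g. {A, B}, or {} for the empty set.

Variables eligible for adjustment (non-descendants of N6, excluding N6 and N3): {N8}.
Backdoor paths from N6 to N3:
  P1: N6 <- N8 -> N3
  P2: N6 <- N8 -> N9 <- N3
  P3: N6 <- N8 -> N5 <- N9 <- N3
The empty set is not sufficient: P1 (N6 <- N8 -> N3) has no collider blocking it and no conditioned non-collider, so it is open.
Try {N8}:
  P1: blocked at fork node N8 ∈ conditioning set.
  P2: blocked at fork node N8 ∈ conditioning set.
  P3: blocked at fork node N8 ∈ conditioning set.
{N8} contains no descendant of N6 and blocks every backdoor path.
{N8} is the unique smallest valid adjustment set.

{N8}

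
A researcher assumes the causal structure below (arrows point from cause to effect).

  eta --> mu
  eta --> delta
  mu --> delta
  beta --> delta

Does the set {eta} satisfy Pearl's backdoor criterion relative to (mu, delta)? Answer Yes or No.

Backdoor paths from mu to delta (paths whose first edge points into mu):
  P1: mu <- eta -> delta
Condition 1 (no descendant of mu in the set): holds — descendants of mu are {delta}; none are in {eta}.
Condition 2 (every backdoor path blocked by {eta}):
  P1: blocked at fork node eta ∈ conditioning set.
{eta} satisfies the backdoor criterion.

Yes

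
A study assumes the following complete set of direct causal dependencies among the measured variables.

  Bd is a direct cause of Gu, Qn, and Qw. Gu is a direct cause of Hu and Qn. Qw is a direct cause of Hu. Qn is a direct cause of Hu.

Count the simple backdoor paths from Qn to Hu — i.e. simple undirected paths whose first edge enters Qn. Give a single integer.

4

A backdoor path from Qn to Hu is any simple undirected path whose first edge points into Qn (i.e. leaves Qn via a parent).
Parents of Qn: {Bd, Gu}.
Enumerating:
  P1: Qn <- Bd -> Qw -> Hu
  P2: Qn <- Bd -> Gu -> Hu
  P3: Qn <- Gu <- Bd -> Qw -> Hu
  P4: Qn <- Gu -> Hu
That exhausts the simple backdoor paths. Count: 4.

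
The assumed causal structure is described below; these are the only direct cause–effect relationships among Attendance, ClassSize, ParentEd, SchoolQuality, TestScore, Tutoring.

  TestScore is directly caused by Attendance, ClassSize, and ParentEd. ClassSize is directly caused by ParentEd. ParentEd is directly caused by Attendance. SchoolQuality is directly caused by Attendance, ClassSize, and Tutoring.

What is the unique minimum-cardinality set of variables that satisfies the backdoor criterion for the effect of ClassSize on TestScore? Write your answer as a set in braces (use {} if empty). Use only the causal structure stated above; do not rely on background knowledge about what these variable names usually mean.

{ParentEd}

Variables eligible for adjustment (non-descendants of ClassSize, excluding ClassSize and TestScore): {Attendance, ParentEd, Tutoring}.
Backdoor paths from ClassSize to TestScore:
  P1: ClassSize <- ParentEd <- Attendance -> TestScore
  P2: ClassSize <- ParentEd -> TestScore
The empty set is not sufficient: P1 (ClassSize <- ParentEd <- Attendance -> TestScore) has no collider blocking it and no conditioned non-collider, so it is open.
Try {ParentEd}:
  P1: blocked at chain node ParentEd ∈ conditioning set.
  P2: blocked at fork node ParentEd ∈ conditioning set.
{ParentEd} contains no descendant of ClassSize and blocks every backdoor path.
No other singleton works — e.g. {Tutoring} leaves P1 open — so {ParentEd} is the unique smallest valid adjustment set.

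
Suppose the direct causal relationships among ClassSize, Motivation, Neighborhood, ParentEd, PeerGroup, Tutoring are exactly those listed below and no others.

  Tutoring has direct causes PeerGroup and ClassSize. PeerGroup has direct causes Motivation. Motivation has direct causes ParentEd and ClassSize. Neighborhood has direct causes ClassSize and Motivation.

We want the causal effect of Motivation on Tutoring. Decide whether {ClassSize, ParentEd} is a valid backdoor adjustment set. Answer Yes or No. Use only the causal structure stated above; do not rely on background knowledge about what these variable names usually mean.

Backdoor paths from Motivation to Tutoring (paths whose first edge points into Motivation):
  P1: Motivation <- ClassSize -> Tutoring
Condition 1 (no descendant of Motivation in the set): holds — descendants of Motivation are {Neighborhood, PeerGroup, Tutoring}; none are in {ClassSize, ParentEd}.
Condition 2 (every backdoor path blocked by {ClassSize, ParentEd}):
  P1: blocked at fork node ClassSize ∈ conditioning set.
{ClassSize, ParentEd} satisfies the backdoor criterion.

Yes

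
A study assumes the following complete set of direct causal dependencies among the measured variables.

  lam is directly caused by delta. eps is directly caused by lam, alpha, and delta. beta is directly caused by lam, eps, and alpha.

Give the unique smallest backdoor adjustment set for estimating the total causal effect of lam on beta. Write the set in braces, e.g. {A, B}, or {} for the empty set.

Variables eligible for adjustment (non-descendants of lam, excluding lam and beta): {alpha, delta}.
Backdoor paths from lam to beta:
  P1: lam <- delta -> eps <- alpha -> beta
  P2: lam <- delta -> eps -> beta
The empty set is not sufficient: P2 (lam <- delta -> eps -> beta) has no collider blocking it and no conditioned non-collider, so it is open.
Try {delta}:
  P1: blocked at fork node delta ∈ conditioning set.
  P2: blocked at fork node delta ∈ conditioning set.
{delta} contains no descendant of lam and blocks every backdoor path.
No other singleton works — e.g. {alpha} leaves P2 open — so {delta} is the unique smallest valid adjustment set.

{delta}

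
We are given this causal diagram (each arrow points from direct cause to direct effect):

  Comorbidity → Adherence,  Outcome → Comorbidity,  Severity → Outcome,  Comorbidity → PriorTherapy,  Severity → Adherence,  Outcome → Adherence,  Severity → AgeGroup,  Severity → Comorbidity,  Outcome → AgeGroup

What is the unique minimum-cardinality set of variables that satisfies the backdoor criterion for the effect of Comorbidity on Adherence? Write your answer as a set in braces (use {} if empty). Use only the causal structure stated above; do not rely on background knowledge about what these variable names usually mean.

{Outcome, Severity}

Variables eligible for adjustment (non-descendants of Comorbidity, excluding Comorbidity and Adherence): {AgeGroup, Outcome, Severity}.
Backdoor paths from Comorbidity to Adherence:
  P1: Comorbidity <- Severity -> Outcome -> Adherence
  P2: Comorbidity <- Severity -> AgeGroup <- Outcome -> Adherence
  P3: Comorbidity <- Severity -> Adherence
  P4: Comorbidity <- Outcome <- Severity -> Adherence
  P5: Comorbidity <- Outcome -> AgeGroup <- Severity -> Adherence
  P6: Comorbidity <- Outcome -> Adherence
The empty set is not sufficient: P1 (Comorbidity <- Severity -> Outcome -> Adherence) has no collider blocking it and no conditioned non-collider, so it is open.
Try {Outcome, Severity}:
  P1: blocked at fork node Severity ∈ conditioning set.
  P2: blocked at fork node Severity ∈ conditioning set.
  P3: blocked at fork node Severity ∈ conditioning set.
  P4: blocked at chain node Outcome ∈ conditioning set.
  P5: blocked at fork node Outcome ∈ conditioning set.
  P6: blocked at fork node Outcome ∈ conditioning set.
{Outcome, Severity} contains no descendant of Comorbidity and blocks every backdoor path.
Every element of {Outcome, Severity} is needed (dropping Outcome leaves P6 open; dropping Severity leaves P3 open), so no proper subset is valid.
Among all size-2 subsets of the eligible variables, only {Outcome, Severity} blocks every backdoor path, so it is the unique smallest valid adjustment set.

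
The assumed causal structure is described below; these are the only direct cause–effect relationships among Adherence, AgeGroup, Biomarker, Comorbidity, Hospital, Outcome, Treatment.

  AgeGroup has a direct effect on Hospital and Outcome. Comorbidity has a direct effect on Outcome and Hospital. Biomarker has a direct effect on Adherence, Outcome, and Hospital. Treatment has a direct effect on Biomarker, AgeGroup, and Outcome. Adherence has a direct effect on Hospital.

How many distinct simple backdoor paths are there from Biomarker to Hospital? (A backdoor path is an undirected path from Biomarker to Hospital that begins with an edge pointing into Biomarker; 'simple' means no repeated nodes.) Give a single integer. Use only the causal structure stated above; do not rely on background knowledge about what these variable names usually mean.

4

A backdoor path from Biomarker to Hospital is any simple undirected path whose first edge points into Biomarker (i.e. leaves Biomarker via a parent).
Parents of Biomarker: {Treatment}.
Enumerating:
  P1: Biomarker <- Treatment -> AgeGroup -> Outcome <- Comorbidity -> Hospital
  P2: Biomarker <- Treatment -> AgeGroup -> Hospital
  P3: Biomarker <- Treatment -> Outcome <- AgeGroup -> Hospital
  P4: Biomarker <- Treatment -> Outcome <- Comorbidity -> Hospital
That exhausts the simple backdoor paths. Count: 4.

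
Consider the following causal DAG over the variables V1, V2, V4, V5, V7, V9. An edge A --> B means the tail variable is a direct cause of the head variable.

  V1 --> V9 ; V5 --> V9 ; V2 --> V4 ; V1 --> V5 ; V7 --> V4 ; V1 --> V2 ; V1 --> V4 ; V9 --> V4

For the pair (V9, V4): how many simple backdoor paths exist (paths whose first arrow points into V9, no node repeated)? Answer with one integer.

A backdoor path from V9 to V4 is any simple undirected path whose first edge points into V9 (i.e. leaves V9 via a parent).
Parents of V9: {V1, V5}.
Enumerating:
  P1: V9 <- V1 -> V2 -> V4
  P2: V9 <- V1 -> V4
  P3: V9 <- V5 <- V1 -> V2 -> V4
  P4: V9 <- V5 <- V1 -> V4
That exhausts the simple backdoor paths. Count: 4.

4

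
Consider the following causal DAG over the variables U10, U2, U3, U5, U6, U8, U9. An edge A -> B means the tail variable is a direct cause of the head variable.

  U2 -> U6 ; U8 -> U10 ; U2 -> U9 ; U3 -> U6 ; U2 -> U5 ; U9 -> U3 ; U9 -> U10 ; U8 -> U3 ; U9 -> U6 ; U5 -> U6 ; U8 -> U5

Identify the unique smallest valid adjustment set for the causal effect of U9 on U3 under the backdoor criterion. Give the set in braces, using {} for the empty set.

Variables eligible for adjustment (non-descendants of U9, excluding U9 and U3): {U2, U5, U8}.
Backdoor paths from U9 to U3:
  P1: U9 <- U2 -> U5 <- U8 -> U3
  P2: U9 <- U2 -> U5 -> U6 <- U3
  P3: U9 <- U2 -> U6 <- U5 <- U8 -> U3
  P4: U9 <- U2 -> U6 <- U3
Each backdoor path contains an unconditioned collider, so every path is already blocked with the empty conditioning set:
  P1: blocked at collider U5 (neither it nor any descendant is in the conditioning set).
  P2: blocked at collider U6 (neither it nor any descendant is in the conditioning set).
  P3: blocked at collider U6 (neither it nor any descendant is in the conditioning set).
  P4: blocked at collider U6 (neither it nor any descendant is in the conditioning set).
The empty set is therefore the unique smallest valid set.

{}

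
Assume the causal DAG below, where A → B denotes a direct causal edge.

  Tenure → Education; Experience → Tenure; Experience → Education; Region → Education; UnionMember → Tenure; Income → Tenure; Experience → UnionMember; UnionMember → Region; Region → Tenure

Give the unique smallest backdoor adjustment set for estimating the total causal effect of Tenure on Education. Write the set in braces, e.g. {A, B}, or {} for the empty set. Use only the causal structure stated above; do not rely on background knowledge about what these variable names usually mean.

Variables eligible for adjustment (non-descendants of Tenure, excluding Tenure and Education): {Experience, Income, Region, UnionMember}.
Backdoor paths from Tenure to Education:
  P1: Tenure <- Experience -> UnionMember -> Region -> Education
  P2: Tenure <- Experience -> Education
  P3: Tenure <- UnionMember <- Experience -> Education
  P4: Tenure <- UnionMember -> Region -> Education
  P5: Tenure <- Region <- UnionMember <- Experience -> Education
  P6: Tenure <- Region -> Education
The empty set is not sufficient: P1 (Tenure <- Experience -> UnionMember -> Region -> Education) has no collider blocking it and no conditioned non-collider, so it is open.
Try {Experience, Region}:
  P1: blocked at fork node Experience ∈ conditioning set.
  P2: blocked at fork node Experience ∈ conditioning set.
  P3: blocked at fork node Experience ∈ conditioning set.
  P4: blocked at chain node Region ∈ conditioning set.
  P5: blocked at chain node Region ∈ conditioning set.
  P6: blocked at fork node Region ∈ conditioning set.
{Experience, Region} contains no descendant of Tenure and blocks every backdoor path.
Every element of {Experience, Region} is needed (dropping Experience leaves P2 open; dropping Region leaves P4 open), so no proper subset is valid.
Among all size-2 subsets of the eligible variables, only {Experience, Region} blocks every backdoor path, so it is the unique smallest valid adjustment set.

{Experience, Region}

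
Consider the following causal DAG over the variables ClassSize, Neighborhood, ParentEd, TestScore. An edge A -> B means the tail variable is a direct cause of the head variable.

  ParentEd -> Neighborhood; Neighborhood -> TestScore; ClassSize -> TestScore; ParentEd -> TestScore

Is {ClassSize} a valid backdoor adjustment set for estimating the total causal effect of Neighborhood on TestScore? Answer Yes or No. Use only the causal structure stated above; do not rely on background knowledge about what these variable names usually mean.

Backdoor paths from Neighborhood to TestScore (paths whose first edge points into Neighborhood):
  P1: Neighborhood <- ParentEd -> TestScore
Condition 1 (no descendant of Neighborhood in the set): holds — descendants of Neighborhood are {TestScore}; none are in {ClassSize}.
Condition 2 (every backdoor path blocked by {ClassSize}):
  P1: open — no interior node is in the conditioning set.
{ClassSize} does not satisfy the backdoor criterion.

No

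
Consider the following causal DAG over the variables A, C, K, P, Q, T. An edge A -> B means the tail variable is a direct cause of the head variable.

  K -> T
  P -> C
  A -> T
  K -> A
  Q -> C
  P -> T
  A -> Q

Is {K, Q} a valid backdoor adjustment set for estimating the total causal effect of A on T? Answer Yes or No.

Backdoor paths from A to T (paths whose first edge points into A):
  P1: A <- K -> T
Condition 1 (no descendant of A in the set): FAILS — Q is a descendant of A.
Condition 2 (every backdoor path blocked by {K, Q}):
  P1: blocked at fork node K ∈ conditioning set.
{K, Q} does not satisfy the backdoor criterion.

No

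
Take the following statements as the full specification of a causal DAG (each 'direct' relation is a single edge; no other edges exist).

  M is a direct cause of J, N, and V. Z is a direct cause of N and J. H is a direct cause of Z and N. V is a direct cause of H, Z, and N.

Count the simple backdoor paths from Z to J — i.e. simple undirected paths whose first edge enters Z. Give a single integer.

7

A backdoor path from Z to J is any simple undirected path whose first edge points into Z (i.e. leaves Z via a parent).
Parents of Z: {H, V}.
Enumerating:
  P1: Z <- V <- M -> J
  P2: Z <- V -> H -> N <- M -> J
  P3: Z <- V -> N <- M -> J
  P4: Z <- H <- V <- M -> J
  P5: Z <- H <- V -> N <- M -> J
  P6: Z <- H -> N <- M -> J
  P7: Z <- H -> N <- V <- M -> J
That exhausts the simple backdoor paths. Count: 7.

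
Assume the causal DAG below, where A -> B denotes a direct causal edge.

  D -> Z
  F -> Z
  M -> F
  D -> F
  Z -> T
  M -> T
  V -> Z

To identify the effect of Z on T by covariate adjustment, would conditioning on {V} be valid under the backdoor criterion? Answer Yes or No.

Backdoor paths from Z to T (paths whose first edge points into Z):
  P1: Z <- D -> F <- M -> T
  P2: Z <- F <- M -> T
Condition 1 (no descendant of Z in the set): holds — descendants of Z are {T}; none are in {V}.
Condition 2 (every backdoor path blocked by {V}):
  P1: blocked at collider F (neither it nor any descendant is in the conditioning set).
  P2: open — no interior node is in the conditioning set.
{V} does not satisfy the backdoor criterion.

No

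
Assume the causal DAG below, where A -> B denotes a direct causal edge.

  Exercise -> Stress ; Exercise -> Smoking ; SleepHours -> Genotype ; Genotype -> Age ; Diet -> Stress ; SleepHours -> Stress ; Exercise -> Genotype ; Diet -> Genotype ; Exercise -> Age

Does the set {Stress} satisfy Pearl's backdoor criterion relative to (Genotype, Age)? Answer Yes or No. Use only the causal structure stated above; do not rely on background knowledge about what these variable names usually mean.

Backdoor paths from Genotype to Age (paths whose first edge points into Genotype):
  P1: Genotype <- Diet -> Stress <- Exercise -> Age
  P2: Genotype <- Exercise -> Age
  P3: Genotype <- SleepHours -> Stress <- Exercise -> Age
Condition 1 (no descendant of Genotype in the set): holds — descendants of Genotype are {Age}; none are in {Stress}.
Condition 2 (every backdoor path blocked by {Stress}):
  P1: open — collider(s) Stress are conditioned on (or have a conditioned descendant) and no non-collider on the path is in the set.
  P2: open — no interior node is in the conditioning set.
  P3: open — collider(s) Stress are conditioned on (or have a conditioned descendant) and no non-collider on the path is in the set.
{Stress} does not satisfy the backdoor criterion.

No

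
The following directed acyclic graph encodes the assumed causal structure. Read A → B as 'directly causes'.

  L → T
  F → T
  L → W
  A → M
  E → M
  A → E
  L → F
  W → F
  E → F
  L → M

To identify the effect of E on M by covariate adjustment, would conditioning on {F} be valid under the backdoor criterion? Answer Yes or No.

No

Backdoor paths from E to M (paths whose first edge points into E):
  P1: E <- A -> M
Condition 1 (no descendant of E in the set): FAILS — F is a descendant of E.
Condition 2 (every backdoor path blocked by {F}):
  P1: open — no interior node is in the conditioning set.
{F} does not satisfy the backdoor criterion.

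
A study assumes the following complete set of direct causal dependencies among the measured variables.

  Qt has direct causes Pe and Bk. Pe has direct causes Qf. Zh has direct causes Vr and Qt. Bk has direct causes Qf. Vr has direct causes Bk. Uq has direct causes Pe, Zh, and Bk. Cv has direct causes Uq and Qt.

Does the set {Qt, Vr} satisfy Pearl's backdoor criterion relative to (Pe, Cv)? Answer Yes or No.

No

Backdoor paths from Pe to Cv (paths whose first edge points into Pe):
  P1: Pe <- Qf -> Bk -> Vr -> Zh <- Qt -> Cv
  P2: Pe <- Qf -> Bk -> Vr -> Zh -> Uq -> Cv
  P3: Pe <- Qf -> Bk -> Qt -> Zh -> Uq -> Cv
  P4: Pe <- Qf -> Bk -> Qt -> Cv
  P5: Pe <- Qf -> Bk -> Uq <- Zh <- Qt -> Cv
  P6: Pe <- Qf -> Bk -> Uq -> Cv
Condition 1 (no descendant of Pe in the set): FAILS — Qt is a descendant of Pe.
Condition 2 (every backdoor path blocked by {Qt, Vr}):
  P1: blocked at chain node Vr ∈ conditioning set.
  P2: blocked at chain node Vr ∈ conditioning set.
  P3: blocked at chain node Qt ∈ conditioning set.
  P4: blocked at chain node Qt ∈ conditioning set.
  P5: blocked at collider Uq (neither it nor any descendant is in the conditioning set).
  P6: open — no interior node is in the conditioning set.
{Qt, Vr} does not satisfy the backdoor criterion.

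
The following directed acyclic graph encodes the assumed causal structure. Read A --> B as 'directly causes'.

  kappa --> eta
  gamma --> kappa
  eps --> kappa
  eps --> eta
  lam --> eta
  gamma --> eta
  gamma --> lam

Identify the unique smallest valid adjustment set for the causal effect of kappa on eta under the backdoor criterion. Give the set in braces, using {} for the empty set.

{eps, gamma}

Variables eligible for adjustment (non-descendants of kappa, excluding kappa and eta): {eps, gamma, lam}.
Backdoor paths from kappa to eta:
  P1: kappa <- gamma -> lam -> eta
  P2: kappa <- gamma -> eta
  P3: kappa <- eps -> eta
The empty set is not sufficient: P1 (kappa <- gamma -> lam -> eta) has no collider blocking it and no conditioned non-collider, so it is open.
Try {eps, gamma}:
  P1: blocked at fork node gamma ∈ conditioning set.
  P2: blocked at fork node gamma ∈ conditioning set.
  P3: blocked at fork node eps ∈ conditioning set.
{eps, gamma} contains no descendant of kappa and blocks every backdoor path.
Every element of {eps, gamma} is needed (dropping eps leaves P3 open; dropping gamma leaves P1 open), so no proper subset is valid.
Among all size-2 subsets of the eligible variables, only {eps, gamma} blocks every backdoor path, so it is the unique smallest valid adjustment set.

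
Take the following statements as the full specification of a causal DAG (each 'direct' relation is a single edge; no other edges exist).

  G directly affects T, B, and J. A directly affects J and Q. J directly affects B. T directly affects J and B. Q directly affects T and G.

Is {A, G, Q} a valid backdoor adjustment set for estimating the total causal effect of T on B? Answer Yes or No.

Backdoor paths from T to B (paths whose first edge points into T):
  P1: T <- Q <- A -> J <- G -> B
  P2: T <- Q <- A -> J -> B
  P3: T <- Q -> G -> J -> B
  P4: T <- Q -> G -> B
  P5: T <- G <- Q <- A -> J -> B
  P6: T <- G -> J -> B
  P7: T <- G -> B
Condition 1 (no descendant of T in the set): holds — descendants of T are {B, J}; none are in {A, G, Q}.
Condition 2 (every backdoor path blocked by {A, G, Q}):
  P1: blocked at chain node Q ∈ conditioning set.
  P2: blocked at chain node Q ∈ conditioning set.
  P3: blocked at fork node Q ∈ conditioning set.
  P4: blocked at fork node Q ∈ conditioning set.
  P5: blocked at chain node G ∈ conditioning set.
  P6: blocked at fork node G ∈ conditioning set.
  P7: blocked at fork node G ∈ conditioning set.
{A, G, Q} satisfies the backdoor criterion.

Yes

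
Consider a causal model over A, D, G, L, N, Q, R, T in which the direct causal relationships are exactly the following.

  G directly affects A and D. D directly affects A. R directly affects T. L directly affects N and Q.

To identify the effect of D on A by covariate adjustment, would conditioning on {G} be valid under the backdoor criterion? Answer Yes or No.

Yes

Backdoor paths from D to A (paths whose first edge points into D):
  P1: D <- G -> A
Condition 1 (no descendant of D in the set): holds — descendants of D are {A}; none are in {G}.
Condition 2 (every backdoor path blocked by {G}):
  P1: blocked at fork node G ∈ conditioning set.
{G} satisfies the backdoor criterion.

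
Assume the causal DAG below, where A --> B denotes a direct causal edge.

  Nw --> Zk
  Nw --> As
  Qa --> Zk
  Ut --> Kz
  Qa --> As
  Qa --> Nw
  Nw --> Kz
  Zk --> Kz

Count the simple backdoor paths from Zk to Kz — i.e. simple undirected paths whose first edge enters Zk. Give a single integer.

3

A backdoor path from Zk to Kz is any simple undirected path whose first edge points into Zk (i.e. leaves Zk via a parent).
Parents of Zk: {Nw, Qa}.
Enumerating:
  P1: Zk <- Qa -> Nw -> Kz
  P2: Zk <- Qa -> As <- Nw -> Kz
  P3: Zk <- Nw -> Kz
That exhausts the simple backdoor paths. Count: 3.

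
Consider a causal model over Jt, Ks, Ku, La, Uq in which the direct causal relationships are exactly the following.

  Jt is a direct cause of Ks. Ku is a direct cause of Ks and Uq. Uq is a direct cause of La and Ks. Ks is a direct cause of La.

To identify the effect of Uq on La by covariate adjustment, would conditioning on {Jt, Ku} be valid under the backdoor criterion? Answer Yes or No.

Backdoor paths from Uq to La (paths whose first edge points into Uq):
  P1: Uq <- Ku -> Ks -> La
Condition 1 (no descendant of Uq in the set): holds — descendants of Uq are {Ks, La}; none are in {Jt, Ku}.
Condition 2 (every backdoor path blocked by {Jt, Ku}):
  P1: blocked at fork node Ku ∈ conditioning set.
{Jt, Ku} satisfies the backdoor criterion.

Yes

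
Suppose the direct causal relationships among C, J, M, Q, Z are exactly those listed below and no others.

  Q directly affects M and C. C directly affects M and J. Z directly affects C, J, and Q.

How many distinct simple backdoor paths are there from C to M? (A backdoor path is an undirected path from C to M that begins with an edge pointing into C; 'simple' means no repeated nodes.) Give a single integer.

2

A backdoor path from C to M is any simple undirected path whose first edge points into C (i.e. leaves C via a parent).
Parents of C: {Q, Z}.
Enumerating:
  P1: C <- Z -> Q -> M
  P2: C <- Q -> M
That exhausts the simple backdoor paths. Count: 2.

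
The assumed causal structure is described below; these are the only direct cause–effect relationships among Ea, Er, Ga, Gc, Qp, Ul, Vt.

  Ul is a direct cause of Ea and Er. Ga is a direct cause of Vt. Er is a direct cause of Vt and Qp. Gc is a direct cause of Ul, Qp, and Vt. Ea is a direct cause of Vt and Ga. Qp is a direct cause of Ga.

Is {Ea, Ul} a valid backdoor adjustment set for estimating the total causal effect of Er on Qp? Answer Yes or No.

Backdoor paths from Er to Qp (paths whose first edge points into Er):
  P1: Er <- Ul <- Gc -> Qp
  P2: Er <- Ul <- Gc -> Vt <- Ea -> Ga <- Qp
  P3: Er <- Ul <- Gc -> Vt <- Ga <- Qp
  P4: Er <- Ul -> Ea -> Ga <- Qp
  P5: Er <- Ul -> Ea -> Ga -> Vt <- Gc -> Qp
  P6: Er <- Ul -> Ea -> Vt <- Gc -> Qp
  P7: Er <- Ul -> Ea -> Vt <- Ga <- Qp
Condition 1 (no descendant of Er in the set): holds — descendants of Er are {Ga, Qp, Vt}; none are in {Ea, Ul}.
Condition 2 (every backdoor path blocked by {Ea, Ul}):
  P1: blocked at chain node Ul ∈ conditioning set.
  P2: blocked at chain node Ul ∈ conditioning set.
  P3: blocked at chain node Ul ∈ conditioning set.
  P4: blocked at fork node Ul ∈ conditioning set.
  P5: blocked at fork node Ul ∈ conditioning set.
  P6: blocked at fork node Ul ∈ conditioning set.
  P7: blocked at fork node Ul ∈ conditioning set.
{Ea, Ul} satisfies the backdoor criterion.

Yes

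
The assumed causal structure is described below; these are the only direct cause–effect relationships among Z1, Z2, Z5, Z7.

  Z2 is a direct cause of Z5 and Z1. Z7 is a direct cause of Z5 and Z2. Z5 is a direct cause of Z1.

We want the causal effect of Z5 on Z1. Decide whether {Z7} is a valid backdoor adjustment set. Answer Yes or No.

No

Backdoor paths from Z5 to Z1 (paths whose first edge points into Z5):
  P1: Z5 <- Z7 -> Z2 -> Z1
  P2: Z5 <- Z2 -> Z1
Condition 1 (no descendant of Z5 in the set): holds — descendants of Z5 are {Z1}; none are in {Z7}.
Condition 2 (every backdoor path blocked by {Z7}):
  P1: blocked at fork node Z7 ∈ conditioning set.
  P2: open — no interior node is in the conditioning set.
{Z7} does not satisfy the backdoor criterion.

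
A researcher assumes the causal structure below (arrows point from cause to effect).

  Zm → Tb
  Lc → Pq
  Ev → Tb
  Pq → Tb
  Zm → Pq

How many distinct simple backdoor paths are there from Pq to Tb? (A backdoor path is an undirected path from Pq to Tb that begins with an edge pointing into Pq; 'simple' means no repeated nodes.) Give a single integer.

1

A backdoor path from Pq to Tb is any simple undirected path whose first edge points into Pq (i.e. leaves Pq via a parent).
Parents of Pq: {Lc, Zm}.
Enumerating:
  P1: Pq <- Zm -> Tb
That exhausts the simple backdoor paths. Count: 1.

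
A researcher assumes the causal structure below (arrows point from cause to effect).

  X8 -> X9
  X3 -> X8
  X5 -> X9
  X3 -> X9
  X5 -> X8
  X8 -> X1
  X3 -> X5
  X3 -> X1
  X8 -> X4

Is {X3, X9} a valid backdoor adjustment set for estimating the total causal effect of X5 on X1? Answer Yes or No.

Backdoor paths from X5 to X1 (paths whose first edge points into X5):
  P1: X5 <- X3 -> X8 -> X1
  P2: X5 <- X3 -> X1
  P3: X5 <- X3 -> X9 <- X8 -> X1
Condition 1 (no descendant of X5 in the set): FAILS — X9 is a descendant of X5.
Condition 2 (every backdoor path blocked by {X3, X9}):
  P1: blocked at fork node X3 ∈ conditioning set.
  P2: blocked at fork node X3 ∈ conditioning set.
  P3: blocked at fork node X3 ∈ conditioning set.
{X3, X9} does not satisfy the backdoor criterion.

No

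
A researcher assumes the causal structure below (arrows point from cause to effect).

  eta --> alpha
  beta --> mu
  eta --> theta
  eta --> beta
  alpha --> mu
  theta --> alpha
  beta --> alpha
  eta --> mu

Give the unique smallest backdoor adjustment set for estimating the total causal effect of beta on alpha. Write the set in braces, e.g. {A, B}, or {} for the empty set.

Variables eligible for adjustment (non-descendants of beta, excluding beta and alpha): {eta, theta}.
Backdoor paths from beta to alpha:
  P1: beta <- eta -> theta -> alpha
  P2: beta <- eta -> alpha
  P3: beta <- eta -> mu <- alpha
The empty set is not sufficient: P1 (beta <- eta -> theta -> alpha) has no collider blocking it and no conditioned non-collider, so it is open.
Try {eta}:
  P1: blocked at fork node eta ∈ conditioning set.
  P2: blocked at fork node eta ∈ conditioning set.
  P3: blocked at fork node eta ∈ conditioning set.
{eta} contains no descendant of beta and blocks every backdoor path.
No other singleton works — e.g. {theta} leaves P2 open — so {eta} is the unique smallest valid adjustment set.

{eta}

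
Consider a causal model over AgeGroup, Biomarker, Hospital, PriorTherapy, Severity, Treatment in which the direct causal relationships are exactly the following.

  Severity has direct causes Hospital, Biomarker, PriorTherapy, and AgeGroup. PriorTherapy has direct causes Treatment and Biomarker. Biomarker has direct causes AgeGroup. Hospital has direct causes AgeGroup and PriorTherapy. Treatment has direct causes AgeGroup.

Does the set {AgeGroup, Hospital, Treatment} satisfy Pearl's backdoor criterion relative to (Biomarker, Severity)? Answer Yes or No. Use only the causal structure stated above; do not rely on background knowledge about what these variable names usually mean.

No

Backdoor paths from Biomarker to Severity (paths whose first edge points into Biomarker):
  P1: Biomarker <- AgeGroup -> Treatment -> PriorTherapy -> Hospital -> Severity
  P2: Biomarker <- AgeGroup -> Treatment -> PriorTherapy -> Severity
  P3: Biomarker <- AgeGroup -> Hospital <- PriorTherapy -> Severity
  P4: Biomarker <- AgeGroup -> Hospital -> Severity
  P5: Biomarker <- AgeGroup -> Severity
Condition 1 (no descendant of Biomarker in the set): FAILS — Hospital is a descendant of Biomarker.
Condition 2 (every backdoor path blocked by {AgeGroup, Hospital, Treatment}):
  P1: blocked at fork node AgeGroup ∈ conditioning set.
  P2: blocked at fork node AgeGroup ∈ conditioning set.
  P3: blocked at fork node AgeGroup ∈ conditioning set.
  P4: blocked at fork node AgeGroup ∈ conditioning set.
  P5: blocked at fork node AgeGroup ∈ conditioning set.
{AgeGroup, Hospital, Treatment} does not satisfy the backdoor criterion.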